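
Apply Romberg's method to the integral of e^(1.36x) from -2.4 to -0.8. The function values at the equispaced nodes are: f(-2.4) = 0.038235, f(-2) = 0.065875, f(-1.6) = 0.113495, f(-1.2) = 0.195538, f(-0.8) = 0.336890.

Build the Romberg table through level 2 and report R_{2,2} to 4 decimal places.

R_{0,0} (trapezoid, 1 panel, h=1.6000): 0.300100
R_{1,0} (trapezoid, 2 panels, h=0.8000): 0.240846
R_{2,0} (trapezoid, 4 panels, h=0.4000): 0.224988
R_{1,1} = 0.240846 + (0.240846 − 0.300100)/3 = 0.221095
R_{2,1} = 0.224988 + (0.224988 − 0.240846)/3 = 0.219702
R_{2,2} = 0.219702 + (0.219702 − 0.221095)/15 = 0.219609

0.2196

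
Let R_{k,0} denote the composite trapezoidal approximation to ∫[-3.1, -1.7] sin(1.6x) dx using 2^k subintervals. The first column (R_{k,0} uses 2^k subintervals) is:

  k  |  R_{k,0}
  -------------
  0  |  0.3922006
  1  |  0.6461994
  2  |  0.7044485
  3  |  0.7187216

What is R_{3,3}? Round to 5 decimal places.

Richardson extrapolation on the trapezoidal column (denominator 4−1=3):
R_{1,1} = (4·0.6461994 − 0.3922006) / 3 = 0.7308657
R_{2,1} = 0.7044485 + (0.7044485 − 0.6461994)/3 = 0.7238649
R_{3,1} = (4·0.7187216 − 0.7044485) / 3 = 0.7234793
R_{2,2} = (16·0.7238649 − 0.7308657) / 15 = 0.7233982
R_{3,2} = 0.7234793 + (0.7234793 − 0.7238649)/15 = 0.7234536
R_{3,3} = (64·0.7234536 − 0.7233982) / 63 = 0.7234545

0.72345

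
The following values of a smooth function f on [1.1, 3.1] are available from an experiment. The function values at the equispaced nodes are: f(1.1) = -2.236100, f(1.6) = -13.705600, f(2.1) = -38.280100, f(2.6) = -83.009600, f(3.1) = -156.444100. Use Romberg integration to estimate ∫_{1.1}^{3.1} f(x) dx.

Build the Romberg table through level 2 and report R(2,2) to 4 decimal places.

-103.6669

R(0,0) (trapezoid, 1 panel, h=2.0000): -158.680200
R(1,0) (trapezoid, 2 panels, h=1.0000): -117.620200
R(2,0) (trapezoid, 4 panels, h=0.5000): -107.167700
R(1,1) = -117.620200 + (-117.620200 − (-158.680200))/3 = -103.933533
R(2,1) = -107.167700 + (-107.167700 − (-117.620200))/3 = -103.683533
R(2,2) = -103.683533 + (-103.683533 − (-103.933533))/15 = -103.666866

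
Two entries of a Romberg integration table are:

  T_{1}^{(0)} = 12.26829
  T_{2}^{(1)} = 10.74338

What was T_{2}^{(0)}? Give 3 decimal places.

11.125

From T_{2}^{(1)} = (4·T_{2}^{(0)} − T_{1}^{(0)})/3, solve for T_{2}^{(0)}:
4·T_{2}^{(0)} = 3·10.74338 + 12.26829 = 44.49843
T_{2}^{(0)} = 11.12461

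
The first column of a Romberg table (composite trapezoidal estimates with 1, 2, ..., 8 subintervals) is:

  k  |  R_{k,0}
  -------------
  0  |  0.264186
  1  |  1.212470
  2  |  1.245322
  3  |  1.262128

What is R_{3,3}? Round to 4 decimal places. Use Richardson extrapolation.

R_{1,1} = (4·1.212470 − 0.264186) / 3 = 1.528565
R_{2,1} = 1.245322 + (1.245322 − 1.212470)/3 = 1.256273
R_{3,1} = 1.262128 + (1.262128 − 1.245322)/3 = 1.267730
R_{2,2} = (16·1.256273 − 1.528565) / 15 = 1.238120
R_{3,2} = 1.267730 + (1.267730 − 1.256273)/15 = 1.268494
R_{3,3} = (64·1.268494 − 1.238120) / 63 = 1.268976

1.2690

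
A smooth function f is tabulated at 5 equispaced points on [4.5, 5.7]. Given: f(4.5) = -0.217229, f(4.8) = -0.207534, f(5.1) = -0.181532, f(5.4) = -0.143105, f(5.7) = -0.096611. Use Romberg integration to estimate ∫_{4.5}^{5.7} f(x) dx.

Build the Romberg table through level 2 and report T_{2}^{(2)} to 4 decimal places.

-0.2079

T_{0}^{(0)} (trapezoid, 1 panel, h=1.2000): -0.188304
T_{1}^{(0)} (trapezoid, 2 panels, h=0.6000): -0.203071
T_{2}^{(0)} (trapezoid, 4 panels, h=0.3000): -0.206727
T_{1}^{(1)} = -0.203071 + (-0.203071 − (-0.188304))/3 = -0.207993
T_{2}^{(1)} = -0.206727 + (-0.206727 − (-0.203071))/3 = -0.207946
T_{2}^{(2)} = -0.207946 + (-0.207946 − (-0.207993))/15 = -0.207943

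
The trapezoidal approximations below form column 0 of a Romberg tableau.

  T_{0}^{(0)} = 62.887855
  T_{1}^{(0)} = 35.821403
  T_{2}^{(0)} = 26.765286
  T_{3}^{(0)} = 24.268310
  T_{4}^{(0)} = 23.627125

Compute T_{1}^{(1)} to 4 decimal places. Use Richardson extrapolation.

T_{1}^{(1)} = 35.821403 + (35.821403 − 62.887855)/3 = 26.799252

26.7993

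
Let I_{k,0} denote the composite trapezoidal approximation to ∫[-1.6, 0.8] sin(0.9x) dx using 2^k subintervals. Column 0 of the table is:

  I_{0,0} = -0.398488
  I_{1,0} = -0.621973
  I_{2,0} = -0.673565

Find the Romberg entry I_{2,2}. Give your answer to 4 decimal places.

Richardson extrapolation on the trapezoidal column (denominator 4−1=3):
I_{1,1} = -0.621973 + (-0.621973 − (-0.398488))/3 = -0.696468
I_{2,1} = -0.673565 + (-0.673565 − (-0.621973))/3 = -0.690762
I_{2,2} = (16·(-0.690762) − (-0.696468)) / 15 = -0.690382

-0.6904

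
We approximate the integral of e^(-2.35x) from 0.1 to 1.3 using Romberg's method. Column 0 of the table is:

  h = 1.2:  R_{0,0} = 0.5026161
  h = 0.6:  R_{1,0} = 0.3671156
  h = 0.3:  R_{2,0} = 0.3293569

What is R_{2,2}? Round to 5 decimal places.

0.31643

Richardson extrapolation on the trapezoidal column (denominator 4−1=3):
R_{1,1} = 0.3671156 + (0.3671156 − 0.5026161)/3 = 0.3219488
R_{2,1} = (4·0.3293569 − 0.3671156) / 3 = 0.3167707
R_{2,2} = (16·0.3167707 − 0.3219488) / 15 = 0.3164255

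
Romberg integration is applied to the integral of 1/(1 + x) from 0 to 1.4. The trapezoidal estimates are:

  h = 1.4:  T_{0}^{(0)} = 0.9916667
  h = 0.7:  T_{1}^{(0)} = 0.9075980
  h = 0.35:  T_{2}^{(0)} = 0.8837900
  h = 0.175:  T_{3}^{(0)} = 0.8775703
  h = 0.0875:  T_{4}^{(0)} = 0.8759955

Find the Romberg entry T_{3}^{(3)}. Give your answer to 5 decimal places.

Richardson extrapolation on the trapezoidal column (denominator 4−1=3):
T_{1}^{(1)} = 0.9075980 + (0.9075980 − 0.9916667)/3 = 0.8795751
T_{2}^{(1)} = 0.8837900 + (0.8837900 − 0.9075980)/3 = 0.8758540
T_{3}^{(1)} = 0.8775703 + (0.8775703 − 0.8837900)/3 = 0.8754971
T_{2}^{(2)} = (16·0.8758540 − 0.8795751) / 15 = 0.8756059
T_{3}^{(2)} = (16·0.8754971 − 0.8758540) / 15 = 0.8754733
T_{3}^{(3)} = (64·0.8754733 − 0.8756059) / 63 = 0.8754712
(Column j=1 coincides with Simpson's rule on the same nodes.)

0.87547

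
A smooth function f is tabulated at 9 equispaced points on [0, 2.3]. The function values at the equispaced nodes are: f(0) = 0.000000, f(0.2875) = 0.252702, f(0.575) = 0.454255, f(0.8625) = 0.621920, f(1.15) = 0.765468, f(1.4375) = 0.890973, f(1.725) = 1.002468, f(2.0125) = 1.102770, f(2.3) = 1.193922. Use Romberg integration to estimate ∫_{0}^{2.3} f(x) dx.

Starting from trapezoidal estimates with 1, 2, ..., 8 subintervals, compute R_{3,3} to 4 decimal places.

R_{0,0} (trapezoid, 1 panel, h=2.3000): 1.373010
R_{1,0} (trapezoid, 2 panels, h=1.1500): 1.566793
R_{2,0} (trapezoid, 4 panels, h=0.5750): 1.621012
R_{3,0} (trapezoid, 8 panels, h=0.2875): 1.635161
R_{1,1} = 1.566793 + (1.566793 − 1.373010)/3 = 1.631387
R_{2,1} = 1.621012 + (1.621012 − 1.566793)/3 = 1.639085
R_{3,1} = 1.635161 + (1.635161 − 1.621012)/3 = 1.639877
R_{2,2} = 1.639085 + (1.639085 − 1.631387)/15 = 1.639598
R_{3,2} = 1.639877 + (1.639877 − 1.639085)/15 = 1.639930
R_{3,3} = 1.639930 + (1.639930 − 1.639598)/63 = 1.639935

1.6399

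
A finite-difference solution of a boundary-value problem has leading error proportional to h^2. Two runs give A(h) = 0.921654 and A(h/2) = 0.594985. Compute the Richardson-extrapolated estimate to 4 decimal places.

0.4861

Extrapolated value = (4·A(h/2) − A(h)) / (4 − 1)
= (4·0.594985 − 0.921654) / 3
= 1.458286 / 3 = 0.486095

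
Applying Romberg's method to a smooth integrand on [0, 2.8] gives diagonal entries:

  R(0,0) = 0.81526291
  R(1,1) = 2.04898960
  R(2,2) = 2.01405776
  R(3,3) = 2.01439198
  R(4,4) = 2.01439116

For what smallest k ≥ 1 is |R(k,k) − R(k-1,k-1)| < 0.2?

|R(1,1) − R(0,0)| = 1.23372669 ≥ 0.2
|R(2,2) − R(1,1)| = 0.03493184 < 0.2

k = 2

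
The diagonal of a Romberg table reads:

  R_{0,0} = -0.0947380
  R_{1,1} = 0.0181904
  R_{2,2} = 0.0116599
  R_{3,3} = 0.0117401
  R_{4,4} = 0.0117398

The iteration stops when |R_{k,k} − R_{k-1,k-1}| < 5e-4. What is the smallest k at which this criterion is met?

k = 3

|R_{1,1} − R_{0,0}| = 0.1129284 ≥ 5e-4
|R_{2,2} − R_{1,1}| = 0.0065305 ≥ 5e-4
|R_{3,3} − R_{2,2}| = 0.0000802 < 5e-4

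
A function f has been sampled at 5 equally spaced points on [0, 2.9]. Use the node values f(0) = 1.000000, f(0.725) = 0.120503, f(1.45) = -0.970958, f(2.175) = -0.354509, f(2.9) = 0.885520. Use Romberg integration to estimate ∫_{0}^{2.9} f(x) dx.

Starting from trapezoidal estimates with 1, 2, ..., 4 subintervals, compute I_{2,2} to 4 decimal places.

-0.1914

I_{0,0} (trapezoid, 1 panel, h=2.9000): 2.734004
I_{1,0} (trapezoid, 2 panels, h=1.4500): -0.040887
I_{2,0} (trapezoid, 4 panels, h=0.7250): -0.190098
I_{1,1} = -0.040887 + (-0.040887 − 2.734004)/3 = -0.965851
I_{2,1} = -0.190098 + (-0.190098 − (-0.040887))/3 = -0.239835
I_{2,2} = -0.239835 + (-0.239835 − (-0.965851))/15 = -0.191434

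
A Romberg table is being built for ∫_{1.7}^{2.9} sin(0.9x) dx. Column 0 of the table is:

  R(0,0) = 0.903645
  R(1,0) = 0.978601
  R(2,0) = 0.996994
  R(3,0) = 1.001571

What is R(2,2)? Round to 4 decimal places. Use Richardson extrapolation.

R(1,1) = 0.978601 + (0.978601 − 0.903645)/3 = 1.003586
R(2,1) = 0.996994 + (0.996994 − 0.978601)/3 = 1.003125
R(2,2) = (16·1.003125 − 1.003586) / 15 = 1.003094

1.0031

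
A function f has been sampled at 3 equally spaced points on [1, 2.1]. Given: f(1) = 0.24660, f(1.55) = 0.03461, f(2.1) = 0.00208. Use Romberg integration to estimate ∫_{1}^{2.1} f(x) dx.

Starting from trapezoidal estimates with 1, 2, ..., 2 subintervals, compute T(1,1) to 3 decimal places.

T(0,0) (trapezoid, 1 panel, h=1.1000): 0.13677
T(1,0) (trapezoid, 2 panels, h=0.5500): 0.08742
T(1,1) = 0.08742 + (0.08742 − 0.13677)/3 = 0.07097

0.071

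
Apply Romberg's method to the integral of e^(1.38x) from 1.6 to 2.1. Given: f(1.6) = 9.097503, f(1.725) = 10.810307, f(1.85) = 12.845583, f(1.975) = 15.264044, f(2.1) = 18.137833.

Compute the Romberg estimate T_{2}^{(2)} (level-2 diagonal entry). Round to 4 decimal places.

6.5510

T_{0}^{(0)} (trapezoid, 1 panel, h=0.5000): 6.808834
T_{1}^{(0)} (trapezoid, 2 panels, h=0.2500): 6.615813
T_{2}^{(0)} (trapezoid, 4 panels, h=0.1250): 6.567200
T_{1}^{(1)} = 6.615813 + (6.615813 − 6.808834)/3 = 6.551473
T_{2}^{(1)} = 6.567200 + (6.567200 − 6.615813)/3 = 6.550996
T_{2}^{(2)} = 6.550996 + (6.550996 − 6.551473)/15 = 6.550964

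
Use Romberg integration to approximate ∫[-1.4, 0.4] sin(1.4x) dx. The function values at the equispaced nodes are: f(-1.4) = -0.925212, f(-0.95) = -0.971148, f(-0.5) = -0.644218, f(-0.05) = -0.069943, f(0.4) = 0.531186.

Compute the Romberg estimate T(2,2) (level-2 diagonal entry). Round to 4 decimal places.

T(0,0) (trapezoid, 1 panel, h=1.8000): -0.354623
T(1,0) (trapezoid, 2 panels, h=0.9000): -0.757108
T(2,0) (trapezoid, 4 panels, h=0.4500): -0.847045
T(1,1) = -0.757108 + (-0.757108 − (-0.354623))/3 = -0.891270
T(2,1) = -0.847045 + (-0.847045 − (-0.757108))/3 = -0.877024
T(2,2) = -0.877024 + (-0.877024 − (-0.891270))/15 = -0.876074

-0.8761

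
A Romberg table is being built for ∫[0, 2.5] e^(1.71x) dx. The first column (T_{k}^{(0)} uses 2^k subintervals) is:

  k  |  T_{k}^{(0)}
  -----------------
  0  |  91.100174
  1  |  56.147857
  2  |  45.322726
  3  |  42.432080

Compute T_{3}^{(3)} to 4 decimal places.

41.4509

Richardson extrapolation on the trapezoidal column (denominator 4−1=3):
T_{1}^{(1)} = (4·56.147857 − 91.100174) / 3 = 44.497085
T_{2}^{(1)} = 45.322726 + (45.322726 − 56.147857)/3 = 41.714349
T_{3}^{(1)} = (4·42.432080 − 45.322726) / 3 = 41.468531
T_{2}^{(2)} = (16·41.714349 − 44.497085) / 15 = 41.528833
T_{3}^{(2)} = 41.468531 + (41.468531 − 41.714349)/15 = 41.452143
T_{3}^{(3)} = (64·41.452143 − 41.528833) / 63 = 41.450926
(Column j=1 coincides with Simpson's rule on the same nodes.)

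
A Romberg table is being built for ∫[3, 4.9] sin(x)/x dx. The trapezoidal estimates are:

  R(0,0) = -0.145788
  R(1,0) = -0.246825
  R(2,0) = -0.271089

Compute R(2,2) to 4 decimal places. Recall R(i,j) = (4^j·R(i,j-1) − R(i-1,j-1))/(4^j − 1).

Richardson extrapolation on the trapezoidal column (denominator 4−1=3):
R(1,1) = (4·(-0.246825) − (-0.145788)) / 3 = -0.280504
R(2,1) = -0.271089 + (-0.271089 − (-0.246825))/3 = -0.279177
R(2,2) = (16·(-0.279177) − (-0.280504)) / 15 = -0.279089

-0.2791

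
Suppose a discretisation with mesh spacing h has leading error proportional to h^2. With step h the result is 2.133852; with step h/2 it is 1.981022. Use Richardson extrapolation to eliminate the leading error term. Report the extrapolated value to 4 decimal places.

1.9301

Extrapolated value = (4·A(h/2) − A(h)) / (4 − 1)
= (4·1.981022 − 2.133852) / 3
= 5.790236 / 3 = 1.930079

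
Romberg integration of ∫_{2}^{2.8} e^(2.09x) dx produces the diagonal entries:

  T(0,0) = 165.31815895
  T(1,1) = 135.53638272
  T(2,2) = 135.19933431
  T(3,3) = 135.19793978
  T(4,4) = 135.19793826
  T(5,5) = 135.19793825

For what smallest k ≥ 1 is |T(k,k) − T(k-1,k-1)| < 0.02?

k = 3

|T(1,1) − T(0,0)| = 29.78177623 ≥ 0.02
|T(2,2) − T(1,1)| = 0.33704841 ≥ 0.02
|T(3,3) − T(2,2)| = 0.00139453 < 0.02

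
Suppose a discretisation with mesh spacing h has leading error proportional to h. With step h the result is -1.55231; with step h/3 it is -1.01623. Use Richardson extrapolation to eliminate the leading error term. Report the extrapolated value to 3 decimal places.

The leading error scales as h; refining by a factor of 3 reduces it by 3^1 = 3.
Extrapolated value = (3·A(h/3) − A(h)) / (3 − 1)
= (3·(-1.01623) − (-1.55231)) / 2
= -1.49638 / 2 = -0.74819

-0.748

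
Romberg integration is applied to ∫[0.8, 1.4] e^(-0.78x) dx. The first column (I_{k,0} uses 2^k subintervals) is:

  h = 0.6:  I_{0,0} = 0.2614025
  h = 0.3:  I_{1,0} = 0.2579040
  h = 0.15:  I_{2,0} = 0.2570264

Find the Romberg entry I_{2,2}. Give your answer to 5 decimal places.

Richardson extrapolation on the trapezoidal column (denominator 4−1=3):
I_{1,1} = 0.2579040 + (0.2579040 − 0.2614025)/3 = 0.2567378
I_{2,1} = (4·0.2570264 − 0.2579040) / 3 = 0.2567339
I_{2,2} = (16·0.2567339 − 0.2567378) / 15 = 0.2567336
(Column j=1 coincides with Simpson's rule on the same nodes.)

0.25673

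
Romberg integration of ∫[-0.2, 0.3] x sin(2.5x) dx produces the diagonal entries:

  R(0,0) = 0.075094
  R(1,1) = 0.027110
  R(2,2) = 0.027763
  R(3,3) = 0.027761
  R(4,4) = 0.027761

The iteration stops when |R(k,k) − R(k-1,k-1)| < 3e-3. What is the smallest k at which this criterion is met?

k = 2

|R(1,1) − R(0,0)| = 0.047984 ≥ 3e-3
|R(2,2) − R(1,1)| = 0.000653 < 3e-3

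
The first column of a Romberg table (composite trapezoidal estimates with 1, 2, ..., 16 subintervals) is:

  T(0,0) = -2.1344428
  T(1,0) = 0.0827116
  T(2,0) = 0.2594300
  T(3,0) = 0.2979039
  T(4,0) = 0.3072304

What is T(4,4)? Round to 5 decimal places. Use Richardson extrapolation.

Richardson extrapolation on the trapezoidal column (denominator 4−1=3):
T(1,1) = (4·0.0827116 − (-2.1344428)) / 3 = 0.8217631
T(2,1) = 0.2594300 + (0.2594300 − 0.0827116)/3 = 0.3183361
T(3,1) = 0.2979039 + (0.2979039 − 0.2594300)/3 = 0.3107285
T(4,1) = (4·0.3072304 − 0.2979039) / 3 = 0.3103392
T(2,2) = (16·0.3183361 − 0.8217631) / 15 = 0.2847743
T(3,2) = (16·0.3107285 − 0.3183361) / 15 = 0.3102213
T(4,2) = (16·0.3103392 − 0.3107285) / 15 = 0.3103132
T(3,3) = 0.3102213 + (0.3102213 − 0.2847743)/63 = 0.3106252
T(4,3) = (64·0.3103132 − 0.3102213) / 63 = 0.3103147
T(4,4) = 0.3103147 + (0.3103147 − 0.3106252)/255 = 0.3103135

0.31031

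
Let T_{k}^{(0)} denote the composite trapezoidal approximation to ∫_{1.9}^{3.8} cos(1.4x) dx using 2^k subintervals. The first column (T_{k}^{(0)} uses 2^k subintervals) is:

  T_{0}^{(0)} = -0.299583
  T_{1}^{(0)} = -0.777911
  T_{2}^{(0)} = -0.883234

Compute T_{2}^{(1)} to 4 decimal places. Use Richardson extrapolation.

-0.9183

Richardson extrapolation on the trapezoidal column (denominator 4−1=3):
T_{2}^{(1)} = (4·(-0.883234) − (-0.777911)) / 3 = -0.918342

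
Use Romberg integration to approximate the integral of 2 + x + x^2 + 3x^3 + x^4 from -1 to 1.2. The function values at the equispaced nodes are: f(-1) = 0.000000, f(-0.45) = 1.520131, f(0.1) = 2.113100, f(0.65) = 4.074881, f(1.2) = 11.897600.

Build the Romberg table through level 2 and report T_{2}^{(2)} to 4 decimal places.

7.0322

T_{0}^{(0)} (trapezoid, 1 panel, h=2.2000): 13.087360
T_{1}^{(0)} (trapezoid, 2 panels, h=1.1000): 8.868090
T_{2}^{(0)} (trapezoid, 4 panels, h=0.5500): 7.511302
T_{1}^{(1)} = 8.868090 + (8.868090 − 13.087360)/3 = 7.461667
T_{2}^{(1)} = 7.511302 + (7.511302 − 8.868090)/3 = 7.059039
T_{2}^{(2)} = 7.059039 + (7.059039 − 7.461667)/15 = 7.032197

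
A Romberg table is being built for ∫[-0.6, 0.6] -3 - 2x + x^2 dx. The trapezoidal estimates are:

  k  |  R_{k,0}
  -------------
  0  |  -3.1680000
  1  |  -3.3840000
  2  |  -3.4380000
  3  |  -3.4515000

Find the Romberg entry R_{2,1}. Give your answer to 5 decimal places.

-3.45600

R_{2,1} = (4·(-3.4380000) − (-3.3840000)) / 3 = -3.4560000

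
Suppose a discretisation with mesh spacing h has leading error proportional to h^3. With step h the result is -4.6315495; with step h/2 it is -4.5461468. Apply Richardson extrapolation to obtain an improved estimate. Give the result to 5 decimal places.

-4.53395

The leading error scales as h^3; refining by a factor of 2 reduces it by 2^3 = 8.
Extrapolated value = (8·A(h/2) − A(h)) / (8 − 1)
= (8·(-4.5461468) − (-4.6315495)) / 7
= -31.7376249 / 7 = -4.5339464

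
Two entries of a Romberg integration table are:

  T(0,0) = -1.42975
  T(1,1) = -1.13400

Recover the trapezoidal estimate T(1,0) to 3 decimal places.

From T(1,1) = (4·T(1,0) − T(0,0))/3, solve for T(1,0):
4·T(1,0) = 3·(-1.13400) + (-1.42975) = -4.83175
T(1,0) = -1.20794

-1.208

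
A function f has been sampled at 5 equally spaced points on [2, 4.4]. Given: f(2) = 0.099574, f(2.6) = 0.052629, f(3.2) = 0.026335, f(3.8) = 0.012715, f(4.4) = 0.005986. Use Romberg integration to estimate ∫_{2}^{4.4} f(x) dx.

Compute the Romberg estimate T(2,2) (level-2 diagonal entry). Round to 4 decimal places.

0.0839

T(0,0) (trapezoid, 1 panel, h=2.4000): 0.126672
T(1,0) (trapezoid, 2 panels, h=1.2000): 0.094938
T(2,0) (trapezoid, 4 panels, h=0.6000): 0.086675
T(1,1) = 0.094938 + (0.094938 − 0.126672)/3 = 0.084360
T(2,1) = 0.086675 + (0.086675 − 0.094938)/3 = 0.083921
T(2,2) = 0.083921 + (0.083921 − 0.084360)/15 = 0.083892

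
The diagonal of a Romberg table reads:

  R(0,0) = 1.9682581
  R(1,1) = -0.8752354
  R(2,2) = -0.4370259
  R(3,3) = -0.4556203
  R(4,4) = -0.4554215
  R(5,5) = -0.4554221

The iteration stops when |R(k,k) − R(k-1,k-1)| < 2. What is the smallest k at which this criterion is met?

k = 2

|R(1,1) − R(0,0)| = 2.8434935 ≥ 2
|R(2,2) − R(1,1)| = 0.4382095 < 2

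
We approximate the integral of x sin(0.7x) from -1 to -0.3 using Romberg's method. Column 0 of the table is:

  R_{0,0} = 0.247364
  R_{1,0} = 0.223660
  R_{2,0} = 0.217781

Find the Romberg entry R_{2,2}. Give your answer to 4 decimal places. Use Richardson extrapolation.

R_{1,1} = (4·0.223660 − 0.247364) / 3 = 0.215759
R_{2,1} = 0.217781 + (0.217781 − 0.223660)/3 = 0.215821
R_{2,2} = (16·0.215821 − 0.215759) / 15 = 0.215825
(Column j=1 coincides with Simpson's rule on the same nodes.)

0.2158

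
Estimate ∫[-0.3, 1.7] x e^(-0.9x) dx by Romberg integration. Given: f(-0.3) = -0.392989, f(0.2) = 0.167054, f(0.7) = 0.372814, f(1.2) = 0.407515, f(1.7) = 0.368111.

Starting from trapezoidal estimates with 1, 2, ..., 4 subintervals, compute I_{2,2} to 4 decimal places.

I_{0,0} (trapezoid, 1 panel, h=2.0000): -0.024878
I_{1,0} (trapezoid, 2 panels, h=1.0000): 0.360375
I_{2,0} (trapezoid, 4 panels, h=0.5000): 0.467472
I_{1,1} = 0.360375 + (0.360375 − (-0.024878))/3 = 0.488793
I_{2,1} = 0.467472 + (0.467472 − 0.360375)/3 = 0.503171
I_{2,2} = 0.503171 + (0.503171 − 0.488793)/15 = 0.504130

0.5041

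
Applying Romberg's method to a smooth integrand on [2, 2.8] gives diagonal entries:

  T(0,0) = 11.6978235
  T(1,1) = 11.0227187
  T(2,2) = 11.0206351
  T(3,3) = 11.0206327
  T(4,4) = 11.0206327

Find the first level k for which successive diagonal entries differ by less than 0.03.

k = 2

|T(1,1) − T(0,0)| = 0.6751048 ≥ 0.03
|T(2,2) − T(1,1)| = 0.0020836 < 0.03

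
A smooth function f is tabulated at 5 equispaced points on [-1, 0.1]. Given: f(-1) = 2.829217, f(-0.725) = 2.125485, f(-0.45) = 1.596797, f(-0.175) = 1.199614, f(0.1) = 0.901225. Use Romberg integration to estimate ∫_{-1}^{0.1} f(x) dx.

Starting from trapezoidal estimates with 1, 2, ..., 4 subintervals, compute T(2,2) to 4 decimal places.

T(0,0) (trapezoid, 1 panel, h=1.1000): 2.051743
T(1,0) (trapezoid, 2 panels, h=0.5500): 1.904110
T(2,0) (trapezoid, 4 panels, h=0.2750): 1.866457
T(1,1) = 1.904110 + (1.904110 − 2.051743)/3 = 1.854899
T(2,1) = 1.866457 + (1.866457 − 1.904110)/3 = 1.853906
T(2,2) = 1.853906 + (1.853906 − 1.854899)/15 = 1.853840

1.8538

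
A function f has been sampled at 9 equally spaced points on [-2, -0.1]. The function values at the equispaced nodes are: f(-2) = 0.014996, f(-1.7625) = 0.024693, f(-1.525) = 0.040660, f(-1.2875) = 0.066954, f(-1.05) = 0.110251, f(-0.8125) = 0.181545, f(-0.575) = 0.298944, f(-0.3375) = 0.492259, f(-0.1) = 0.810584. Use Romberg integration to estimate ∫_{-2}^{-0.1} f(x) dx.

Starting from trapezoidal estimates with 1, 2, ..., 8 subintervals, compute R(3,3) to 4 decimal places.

0.3789

R(0,0) (trapezoid, 1 panel, h=1.9000): 0.784301
R(1,0) (trapezoid, 2 panels, h=0.9500): 0.496889
R(2,0) (trapezoid, 4 panels, h=0.4750): 0.409756
R(3,0) (trapezoid, 8 panels, h=0.2375): 0.386673
R(1,1) = 0.496889 + (0.496889 − 0.784301)/3 = 0.401085
R(2,1) = 0.409756 + (0.409756 − 0.496889)/3 = 0.380712
R(3,1) = 0.386673 + (0.386673 − 0.409756)/3 = 0.378979
R(2,2) = 0.380712 + (0.380712 − 0.401085)/15 = 0.379354
R(3,2) = 0.378979 + (0.378979 − 0.380712)/15 = 0.378863
R(3,3) = 0.378863 + (0.378863 − 0.379354)/63 = 0.378855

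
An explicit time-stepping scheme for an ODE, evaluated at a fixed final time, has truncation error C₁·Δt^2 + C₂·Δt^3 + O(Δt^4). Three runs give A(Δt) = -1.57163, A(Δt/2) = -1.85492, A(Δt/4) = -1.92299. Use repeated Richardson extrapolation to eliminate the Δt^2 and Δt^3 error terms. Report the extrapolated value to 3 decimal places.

-1.945

First eliminate the Δt^2 term (factor 2^2 = 4):
  B₁ = (4·(-1.85492) − (-1.57163))/3 = -1.94935
  B₂ = (4·(-1.92299) − (-1.85492))/3 = -1.94568
Then eliminate the Δt^3 term (factor 2^3 = 8):
  (8·(-1.94568) − (-1.94935))/7 = -1.94516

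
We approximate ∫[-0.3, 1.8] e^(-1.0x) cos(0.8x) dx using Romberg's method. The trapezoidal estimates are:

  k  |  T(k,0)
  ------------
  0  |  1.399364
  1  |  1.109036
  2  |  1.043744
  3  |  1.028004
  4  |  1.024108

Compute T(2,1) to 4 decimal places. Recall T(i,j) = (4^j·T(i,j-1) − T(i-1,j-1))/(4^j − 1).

Richardson extrapolation on the trapezoidal column (denominator 4−1=3):
T(2,1) = 1.043744 + (1.043744 − 1.109036)/3 = 1.021980

1.0220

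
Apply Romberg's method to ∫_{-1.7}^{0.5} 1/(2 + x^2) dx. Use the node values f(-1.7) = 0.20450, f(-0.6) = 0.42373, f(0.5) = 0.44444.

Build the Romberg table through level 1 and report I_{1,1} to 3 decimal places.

0.859

I_{0,0} (trapezoid, 1 panel, h=2.2000): 0.71383
I_{1,0} (trapezoid, 2 panels, h=1.1000): 0.82302
I_{1,1} = 0.82302 + (0.82302 − 0.71383)/3 = 0.85942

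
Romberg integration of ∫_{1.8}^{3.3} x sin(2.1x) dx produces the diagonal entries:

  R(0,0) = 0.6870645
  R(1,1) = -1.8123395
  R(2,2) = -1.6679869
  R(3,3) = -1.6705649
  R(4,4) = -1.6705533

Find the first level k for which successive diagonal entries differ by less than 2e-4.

k = 4

|R(1,1) − R(0,0)| = 2.4994040 ≥ 2e-4
|R(2,2) − R(1,1)| = 0.1443526 ≥ 2e-4
|R(3,3) − R(2,2)| = 0.0025780 ≥ 2e-4
|R(4,4) − R(3,3)| = 0.0000116 < 2e-4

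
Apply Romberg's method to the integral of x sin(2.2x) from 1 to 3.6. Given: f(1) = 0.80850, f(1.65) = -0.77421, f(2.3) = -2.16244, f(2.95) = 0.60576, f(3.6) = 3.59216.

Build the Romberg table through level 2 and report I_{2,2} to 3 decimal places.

I_{0,0} (trapezoid, 1 panel, h=2.6000): 5.72086
I_{1,0} (trapezoid, 2 panels, h=1.3000): 0.04926
I_{2,0} (trapezoid, 4 panels, h=0.6500): -0.08486
I_{1,1} = 0.04926 + (0.04926 − 5.72086)/3 = -1.84127
I_{2,1} = -0.08486 + (-0.08486 − 0.04926)/3 = -0.12957
I_{2,2} = -0.12957 + (-0.12957 − (-1.84127))/15 = -0.01546

-0.015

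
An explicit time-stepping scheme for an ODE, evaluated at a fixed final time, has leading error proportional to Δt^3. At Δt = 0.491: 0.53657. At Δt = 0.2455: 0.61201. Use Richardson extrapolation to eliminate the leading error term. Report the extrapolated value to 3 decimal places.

The leading error scales as Δt^3; refining by a factor of 2 reduces it by 2^3 = 8.
Extrapolated value = (8·A(Δt/2) − A(Δt)) / (8 − 1)
= (8·0.61201 − 0.53657) / 7
= 4.35951 / 7 = 0.62279

0.623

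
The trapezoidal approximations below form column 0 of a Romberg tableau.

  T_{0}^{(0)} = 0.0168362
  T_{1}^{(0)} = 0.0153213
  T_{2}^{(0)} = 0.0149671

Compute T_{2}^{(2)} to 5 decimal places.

0.01485

Richardson extrapolation on the trapezoidal column (denominator 4−1=3):
T_{1}^{(1)} = 0.0153213 + (0.0153213 − 0.0168362)/3 = 0.0148163
T_{2}^{(1)} = (4·0.0149671 − 0.0153213) / 3 = 0.0148490
T_{2}^{(2)} = (16·0.0148490 − 0.0148163) / 15 = 0.0148512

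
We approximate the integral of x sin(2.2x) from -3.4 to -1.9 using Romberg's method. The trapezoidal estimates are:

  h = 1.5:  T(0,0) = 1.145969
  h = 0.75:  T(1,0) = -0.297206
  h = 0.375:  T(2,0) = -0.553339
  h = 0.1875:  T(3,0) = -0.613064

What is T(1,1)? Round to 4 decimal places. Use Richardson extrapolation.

Richardson extrapolation on the trapezoidal column (denominator 4−1=3):
T(1,1) = -0.297206 + (-0.297206 − 1.145969)/3 = -0.778264

-0.7783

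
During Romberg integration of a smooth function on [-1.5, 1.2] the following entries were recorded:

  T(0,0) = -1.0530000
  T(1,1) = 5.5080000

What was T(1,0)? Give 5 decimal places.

From T(1,1) = (4·T(1,0) − T(0,0))/3, solve for T(1,0):
4·T(1,0) = 3·5.5080000 + (-1.0530000) = 15.4710000
T(1,0) = 3.8677500

3.86775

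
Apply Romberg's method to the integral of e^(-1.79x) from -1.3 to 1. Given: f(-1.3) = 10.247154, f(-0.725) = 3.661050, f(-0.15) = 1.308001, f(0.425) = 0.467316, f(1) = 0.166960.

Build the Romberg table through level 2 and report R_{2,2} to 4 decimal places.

R_{0,0} (trapezoid, 1 panel, h=2.3000): 11.976231
R_{1,0} (trapezoid, 2 panels, h=1.1500): 7.492317
R_{2,0} (trapezoid, 4 panels, h=0.5750): 6.119969
R_{1,1} = 7.492317 + (7.492317 − 11.976231)/3 = 5.997679
R_{2,1} = 6.119969 + (6.119969 − 7.492317)/3 = 5.662520
R_{2,2} = 5.662520 + (5.662520 − 5.997679)/15 = 5.640176

5.6402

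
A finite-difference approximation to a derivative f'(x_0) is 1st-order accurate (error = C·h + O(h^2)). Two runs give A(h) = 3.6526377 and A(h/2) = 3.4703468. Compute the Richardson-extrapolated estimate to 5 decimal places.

3.28806

The leading error scales as h; refining by a factor of 2 reduces it by 2^1 = 2.
Extrapolated value = (2·A(h/2) − A(h)) / (2 − 1)
= (2·3.4703468 − 3.6526377) / 1
= 3.2880559 / 1 = 3.2880559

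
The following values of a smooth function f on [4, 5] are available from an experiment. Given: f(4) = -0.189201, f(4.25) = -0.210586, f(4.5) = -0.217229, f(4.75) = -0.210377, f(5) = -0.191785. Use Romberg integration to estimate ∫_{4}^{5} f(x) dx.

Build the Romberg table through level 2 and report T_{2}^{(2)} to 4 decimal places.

-0.2083

T_{0}^{(0)} (trapezoid, 1 panel, h=1.0000): -0.190493
T_{1}^{(0)} (trapezoid, 2 panels, h=0.5000): -0.203861
T_{2}^{(0)} (trapezoid, 4 panels, h=0.2500): -0.207171
T_{1}^{(1)} = -0.203861 + (-0.203861 − (-0.190493))/3 = -0.208317
T_{2}^{(1)} = -0.207171 + (-0.207171 − (-0.203861))/3 = -0.208274
T_{2}^{(2)} = -0.208274 + (-0.208274 − (-0.208317))/15 = -0.208271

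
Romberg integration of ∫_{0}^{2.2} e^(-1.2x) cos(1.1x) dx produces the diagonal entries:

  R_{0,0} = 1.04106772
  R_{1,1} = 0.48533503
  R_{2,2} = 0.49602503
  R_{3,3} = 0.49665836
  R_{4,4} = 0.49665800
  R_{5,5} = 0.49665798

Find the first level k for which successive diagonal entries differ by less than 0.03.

|R_{1,1} − R_{0,0}| = 0.55573269 ≥ 0.03
|R_{2,2} − R_{1,1}| = 0.01069000 < 0.03

k = 2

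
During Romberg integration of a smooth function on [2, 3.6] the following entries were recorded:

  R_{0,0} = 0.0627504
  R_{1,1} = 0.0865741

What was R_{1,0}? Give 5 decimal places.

0.08062

From R_{1,1} = (4·R_{1,0} − R_{0,0})/3, solve for R_{1,0}:
4·R_{1,0} = 3·0.0865741 + 0.0627504 = 0.3224727
R_{1,0} = 0.0806182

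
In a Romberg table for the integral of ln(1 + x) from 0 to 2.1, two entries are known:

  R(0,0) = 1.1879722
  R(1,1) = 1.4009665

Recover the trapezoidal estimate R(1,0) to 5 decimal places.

1.34772

From R(1,1) = (4·R(1,0) − R(0,0))/3, solve for R(1,0):
4·R(1,0) = 3·1.4009665 + 1.1879722 = 5.3908717
R(1,0) = 1.3477179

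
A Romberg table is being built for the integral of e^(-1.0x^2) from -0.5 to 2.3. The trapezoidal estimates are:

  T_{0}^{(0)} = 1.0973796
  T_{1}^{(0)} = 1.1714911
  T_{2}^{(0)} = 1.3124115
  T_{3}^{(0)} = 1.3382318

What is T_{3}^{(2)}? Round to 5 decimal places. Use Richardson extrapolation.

1.34600

Richardson extrapolation on the trapezoidal column (denominator 4−1=3):
T_{2}^{(1)} = (4·1.3124115 − 1.1714911) / 3 = 1.3593850
T_{3}^{(1)} = 1.3382318 + (1.3382318 − 1.3124115)/3 = 1.3468386
T_{3}^{(2)} = (16·1.3468386 − 1.3593850) / 15 = 1.3460022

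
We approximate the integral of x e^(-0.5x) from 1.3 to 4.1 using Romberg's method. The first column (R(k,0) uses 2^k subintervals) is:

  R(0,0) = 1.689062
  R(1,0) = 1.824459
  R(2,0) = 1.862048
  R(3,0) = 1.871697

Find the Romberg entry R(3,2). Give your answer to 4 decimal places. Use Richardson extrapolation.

1.8749

R(2,1) = (4·1.862048 − 1.824459) / 3 = 1.874578
R(3,1) = 1.871697 + (1.871697 − 1.862048)/3 = 1.874913
R(3,2) = 1.874913 + (1.874913 − 1.874578)/15 = 1.874935
(Column j=1 coincides with Simpson's rule on the same nodes.)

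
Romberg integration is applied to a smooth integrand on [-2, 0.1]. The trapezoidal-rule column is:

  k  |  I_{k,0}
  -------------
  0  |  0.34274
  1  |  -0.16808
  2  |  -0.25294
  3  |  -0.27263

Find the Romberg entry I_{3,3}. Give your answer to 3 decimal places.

-0.279

Richardson extrapolation on the trapezoidal column (denominator 4−1=3):
I_{1,1} = -0.16808 + (-0.16808 − 0.34274)/3 = -0.33835
I_{2,1} = (4·(-0.25294) − (-0.16808)) / 3 = -0.28123
I_{3,1} = -0.27263 + (-0.27263 − (-0.25294))/3 = -0.27919
I_{2,2} = -0.28123 + (-0.28123 − (-0.33835))/15 = -0.27742
I_{3,2} = (16·(-0.27919) − (-0.28123)) / 15 = -0.27905
I_{3,3} = -0.27905 + (-0.27905 − (-0.27742))/63 = -0.27908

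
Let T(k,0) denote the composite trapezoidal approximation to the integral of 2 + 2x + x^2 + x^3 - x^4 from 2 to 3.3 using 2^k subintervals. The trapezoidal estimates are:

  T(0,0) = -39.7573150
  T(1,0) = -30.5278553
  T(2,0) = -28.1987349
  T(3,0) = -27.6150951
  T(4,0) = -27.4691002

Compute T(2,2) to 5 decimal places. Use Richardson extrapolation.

Richardson extrapolation on the trapezoidal column (denominator 4−1=3):
T(1,1) = -30.5278553 + (-30.5278553 − (-39.7573150))/3 = -27.4513687
T(2,1) = -28.1987349 + (-28.1987349 − (-30.5278553))/3 = -27.4223614
T(2,2) = (16·(-27.4223614) − (-27.4513687)) / 15 = -27.4204276

-27.42043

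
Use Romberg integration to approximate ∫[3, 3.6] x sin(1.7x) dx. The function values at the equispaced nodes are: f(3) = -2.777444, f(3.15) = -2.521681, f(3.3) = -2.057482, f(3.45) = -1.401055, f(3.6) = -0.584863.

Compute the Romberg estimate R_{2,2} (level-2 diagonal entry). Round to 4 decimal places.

R_{0,0} (trapezoid, 1 panel, h=0.6000): -1.008692
R_{1,0} (trapezoid, 2 panels, h=0.3000): -1.121591
R_{2,0} (trapezoid, 4 panels, h=0.1500): -1.149206
R_{1,1} = -1.121591 + (-1.121591 − (-1.008692))/3 = -1.159224
R_{2,1} = -1.149206 + (-1.149206 − (-1.121591))/3 = -1.158411
R_{2,2} = -1.158411 + (-1.158411 − (-1.159224))/15 = -1.158357

-1.1584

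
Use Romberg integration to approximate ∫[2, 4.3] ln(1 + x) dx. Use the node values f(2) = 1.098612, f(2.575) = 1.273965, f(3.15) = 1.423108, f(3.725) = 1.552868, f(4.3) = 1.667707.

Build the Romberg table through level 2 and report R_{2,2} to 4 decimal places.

R_{0,0} (trapezoid, 1 panel, h=2.3000): 3.181267
R_{1,0} (trapezoid, 2 panels, h=1.1500): 3.227208
R_{2,0} (trapezoid, 4 panels, h=0.5750): 3.239033
R_{1,1} = 3.227208 + (3.227208 − 3.181267)/3 = 3.242522
R_{2,1} = 3.239033 + (3.239033 − 3.227208)/3 = 3.242975
R_{2,2} = 3.242975 + (3.242975 − 3.242522)/15 = 3.243005

3.2430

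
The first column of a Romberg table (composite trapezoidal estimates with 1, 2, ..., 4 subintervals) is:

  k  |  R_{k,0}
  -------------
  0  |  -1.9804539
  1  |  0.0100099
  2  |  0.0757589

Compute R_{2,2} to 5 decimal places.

0.05929

R_{1,1} = (4·0.0100099 − (-1.9804539)) / 3 = 0.6734978
R_{2,1} = 0.0757589 + (0.0757589 − 0.0100099)/3 = 0.0976752
R_{2,2} = (16·0.0976752 − 0.6734978) / 15 = 0.0592870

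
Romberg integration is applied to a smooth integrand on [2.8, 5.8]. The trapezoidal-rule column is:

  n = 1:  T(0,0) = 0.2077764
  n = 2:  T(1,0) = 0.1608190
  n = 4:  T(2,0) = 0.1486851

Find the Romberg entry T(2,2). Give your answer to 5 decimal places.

Richardson extrapolation on the trapezoidal column (denominator 4−1=3):
T(1,1) = 0.1608190 + (0.1608190 − 0.2077764)/3 = 0.1451665
T(2,1) = 0.1486851 + (0.1486851 − 0.1608190)/3 = 0.1446405
T(2,2) = (16·0.1446405 − 0.1451665) / 15 = 0.1446054

0.14461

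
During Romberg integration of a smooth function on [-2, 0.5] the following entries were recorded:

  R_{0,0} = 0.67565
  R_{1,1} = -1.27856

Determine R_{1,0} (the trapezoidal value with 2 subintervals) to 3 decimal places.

-0.790

From R_{1,1} = (4·R_{1,0} − R_{0,0})/3, solve for R_{1,0}:
4·R_{1,0} = 3·(-1.27856) + 0.67565 = -3.16003
R_{1,0} = -0.79001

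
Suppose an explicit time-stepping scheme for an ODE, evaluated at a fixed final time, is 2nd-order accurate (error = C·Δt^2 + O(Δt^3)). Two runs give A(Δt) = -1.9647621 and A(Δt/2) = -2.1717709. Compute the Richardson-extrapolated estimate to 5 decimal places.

-2.24077

Extrapolated value = (4·A(Δt/2) − A(Δt)) / (4 − 1)
= (4·(-2.1717709) − (-1.9647621)) / 3
= -6.7223215 / 3 = -2.2407738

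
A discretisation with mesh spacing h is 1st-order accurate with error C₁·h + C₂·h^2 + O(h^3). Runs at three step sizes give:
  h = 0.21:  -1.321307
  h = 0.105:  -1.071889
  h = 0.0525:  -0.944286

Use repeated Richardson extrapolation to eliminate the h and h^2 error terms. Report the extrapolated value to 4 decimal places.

First eliminate the h term (factor 2^1 = 2):
  B₁ = (2·(-1.071889) − (-1.321307))/1 = -0.822471
  B₂ = (2·(-0.944286) − (-1.071889))/1 = -0.816683
Then eliminate the h^2 term (factor 2^2 = 4):
  (4·(-0.816683) − (-0.822471))/3 = -0.814754

-0.8148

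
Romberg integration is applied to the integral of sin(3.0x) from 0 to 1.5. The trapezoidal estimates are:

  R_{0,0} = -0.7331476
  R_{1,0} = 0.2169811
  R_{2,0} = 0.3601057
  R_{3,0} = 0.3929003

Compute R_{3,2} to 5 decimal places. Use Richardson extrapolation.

0.40357

R_{2,1} = (4·0.3601057 − 0.2169811) / 3 = 0.4078139
R_{3,1} = (4·0.3929003 − 0.3601057) / 3 = 0.4038318
R_{3,2} = 0.4038318 + (0.4038318 − 0.4078139)/15 = 0.4035663
(Column j=1 coincides with Simpson's rule on the same nodes.)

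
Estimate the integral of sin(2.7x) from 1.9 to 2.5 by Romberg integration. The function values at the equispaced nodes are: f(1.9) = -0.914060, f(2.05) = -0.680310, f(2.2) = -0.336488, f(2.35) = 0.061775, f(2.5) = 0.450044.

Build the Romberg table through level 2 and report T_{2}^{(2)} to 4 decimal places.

T_{0}^{(0)} (trapezoid, 1 panel, h=0.6000): -0.139205
T_{1}^{(0)} (trapezoid, 2 panels, h=0.3000): -0.170549
T_{2}^{(0)} (trapezoid, 4 panels, h=0.1500): -0.178055
T_{1}^{(1)} = -0.170549 + (-0.170549 − (-0.139205))/3 = -0.180997
T_{2}^{(1)} = -0.178055 + (-0.178055 − (-0.170549))/3 = -0.180557
T_{2}^{(2)} = -0.180557 + (-0.180557 − (-0.180997))/15 = -0.180528

-0.1805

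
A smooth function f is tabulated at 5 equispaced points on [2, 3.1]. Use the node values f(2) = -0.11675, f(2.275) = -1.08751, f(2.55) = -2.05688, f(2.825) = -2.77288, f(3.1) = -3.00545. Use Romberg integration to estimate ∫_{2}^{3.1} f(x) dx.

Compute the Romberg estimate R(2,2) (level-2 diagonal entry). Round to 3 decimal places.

R(0,0) (trapezoid, 1 panel, h=1.1000): -1.71721
R(1,0) (trapezoid, 2 panels, h=0.5500): -1.98989
R(2,0) (trapezoid, 4 panels, h=0.2750): -2.05655
R(1,1) = -1.98989 + (-1.98989 − (-1.71721))/3 = -2.08078
R(2,1) = -2.05655 + (-2.05655 − (-1.98989))/3 = -2.07877
R(2,2) = -2.07877 + (-2.07877 − (-2.08078))/15 = -2.07864

-2.079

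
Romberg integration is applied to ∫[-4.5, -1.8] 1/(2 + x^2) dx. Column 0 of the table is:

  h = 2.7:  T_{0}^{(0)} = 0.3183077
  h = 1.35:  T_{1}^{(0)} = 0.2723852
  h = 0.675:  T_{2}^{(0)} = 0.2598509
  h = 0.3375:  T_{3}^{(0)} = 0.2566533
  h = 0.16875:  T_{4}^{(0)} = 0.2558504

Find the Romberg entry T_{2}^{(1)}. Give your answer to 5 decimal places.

0.25567

Richardson extrapolation on the trapezoidal column (denominator 4−1=3):
T_{2}^{(1)} = (4·0.2598509 − 0.2723852) / 3 = 0.2556728
(Column j=1 coincides with Simpson's rule on the same nodes.)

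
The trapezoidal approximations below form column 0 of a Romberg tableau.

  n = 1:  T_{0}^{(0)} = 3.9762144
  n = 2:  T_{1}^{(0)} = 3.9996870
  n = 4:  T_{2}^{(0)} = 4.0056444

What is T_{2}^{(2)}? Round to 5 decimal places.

T_{1}^{(1)} = (4·3.9996870 − 3.9762144) / 3 = 4.0075112
T_{2}^{(1)} = (4·4.0056444 − 3.9996870) / 3 = 4.0076302
T_{2}^{(2)} = (16·4.0076302 − 4.0075112) / 15 = 4.0076381

4.00764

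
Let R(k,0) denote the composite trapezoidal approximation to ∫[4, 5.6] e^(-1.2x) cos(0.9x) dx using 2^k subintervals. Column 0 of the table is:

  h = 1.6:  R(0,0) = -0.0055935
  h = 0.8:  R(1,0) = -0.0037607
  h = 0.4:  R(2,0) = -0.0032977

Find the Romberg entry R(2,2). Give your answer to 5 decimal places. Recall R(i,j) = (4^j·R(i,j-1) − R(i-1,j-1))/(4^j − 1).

-0.00314

R(1,1) = (4·(-0.0037607) − (-0.0055935)) / 3 = -0.0031498
R(2,1) = (4·(-0.0032977) − (-0.0037607)) / 3 = -0.0031434
R(2,2) = (16·(-0.0031434) − (-0.0031498)) / 15 = -0.0031430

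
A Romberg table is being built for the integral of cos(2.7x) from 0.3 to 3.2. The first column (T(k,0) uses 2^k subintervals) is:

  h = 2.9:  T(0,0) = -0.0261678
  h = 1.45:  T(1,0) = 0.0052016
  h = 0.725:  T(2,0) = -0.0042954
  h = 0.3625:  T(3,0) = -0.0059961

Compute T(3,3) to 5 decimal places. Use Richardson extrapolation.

-0.00646

T(1,1) = 0.0052016 + (0.0052016 − (-0.0261678))/3 = 0.0156581
T(2,1) = -0.0042954 + (-0.0042954 − 0.0052016)/3 = -0.0074611
T(3,1) = (4·(-0.0059961) − (-0.0042954)) / 3 = -0.0065630
T(2,2) = (16·(-0.0074611) − 0.0156581) / 15 = -0.0090024
T(3,2) = -0.0065630 + (-0.0065630 − (-0.0074611))/15 = -0.0065031
T(3,3) = -0.0065031 + (-0.0065031 − (-0.0090024))/63 = -0.0064634
(Column j=1 coincides with Simpson's rule on the same nodes.)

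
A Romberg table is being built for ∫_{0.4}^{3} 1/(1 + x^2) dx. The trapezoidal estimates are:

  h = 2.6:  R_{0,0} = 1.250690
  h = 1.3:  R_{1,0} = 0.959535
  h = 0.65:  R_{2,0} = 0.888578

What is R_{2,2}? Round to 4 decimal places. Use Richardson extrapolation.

0.8651

R_{1,1} = (4·0.959535 − 1.250690) / 3 = 0.862483
R_{2,1} = 0.888578 + (0.888578 − 0.959535)/3 = 0.864926
R_{2,2} = (16·0.864926 − 0.862483) / 15 = 0.865089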